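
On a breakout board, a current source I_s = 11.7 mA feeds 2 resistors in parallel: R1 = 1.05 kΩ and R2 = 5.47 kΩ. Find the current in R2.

I ≈ 1.88 mA

For two parallel branches, I_k = I_s · (other R)/(sum of R).
I(R2) = 11.7 × 1.05/(1.05 + 5.47) = 11.7 × 0.1610 = 1.884 mA.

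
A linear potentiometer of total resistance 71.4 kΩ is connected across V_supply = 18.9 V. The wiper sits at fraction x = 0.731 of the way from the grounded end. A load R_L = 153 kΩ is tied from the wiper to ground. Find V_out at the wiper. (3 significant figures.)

Lower segment x·R_p = 52.19 kΩ; upper segment (1−x)·R_p = 19.21 kΩ.
Lower segment in parallel with the load: 52.19 ‖ 153 = 38.92 kΩ.
Then V_out = V_supply · 38.92/(19.21 + 38.92) = 12.65 V.

V_out ≈ 12.7 V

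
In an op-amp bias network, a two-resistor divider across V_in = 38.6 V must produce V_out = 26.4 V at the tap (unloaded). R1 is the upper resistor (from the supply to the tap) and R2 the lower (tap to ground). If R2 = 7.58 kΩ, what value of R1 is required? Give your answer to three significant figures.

R1 ≈ 3.50 kΩ

The divider ratio is R2/(R1+R2) = 26.4/38.6 = 0.6839.
Rearranging, R1 = R2·(1−k)/k = 7.58 × 0.4621 = 3.503 kΩ.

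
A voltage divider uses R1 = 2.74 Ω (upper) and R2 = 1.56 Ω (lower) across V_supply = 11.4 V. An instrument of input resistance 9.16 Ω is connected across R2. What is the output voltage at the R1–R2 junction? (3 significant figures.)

R2 ‖ R_L = (1.56 × 9.16)/(1.56 + 9.16) = 1.333 Ω.
Voltage divider with the loaded lower leg: V_out = 11.4 × 1.333/(2.74 + 1.333) = 11.4 × 0.3273 = 3.731 V.

V_out ≈ 3.73 V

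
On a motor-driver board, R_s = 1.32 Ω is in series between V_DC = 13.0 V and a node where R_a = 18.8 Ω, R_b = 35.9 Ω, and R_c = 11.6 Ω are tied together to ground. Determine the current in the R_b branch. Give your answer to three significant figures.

Equivalent of the parallel group: R_p = 5.979 Ω.
V_A by voltage divider: V_A = 13.0 × 5.979/(1.32 + 5.979) = 10.65 V.
Branch current I = V_A/R_b = 10.65/35.9 = 0.2966 A.

I ≈ 0.297 A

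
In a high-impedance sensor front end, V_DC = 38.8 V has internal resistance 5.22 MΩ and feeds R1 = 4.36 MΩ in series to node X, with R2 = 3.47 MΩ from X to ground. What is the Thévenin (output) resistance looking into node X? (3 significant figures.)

R_th ≈ 2.55 MΩ

R1' = 5.22 + 4.36 = 9.580 MΩ (source resistance + R1).
With V_DC suppressed (replaced by a short), R_th = R1' ‖ R2 = (9.580 × 3.47)/(9.580 + 3.47) = 2.547 MΩ.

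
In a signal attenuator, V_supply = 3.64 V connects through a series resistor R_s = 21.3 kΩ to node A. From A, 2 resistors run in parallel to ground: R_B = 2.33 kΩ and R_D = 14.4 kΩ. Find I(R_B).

I ≈ 0.134 mA

Parallel bank: R_p = 1/(1/2.33 + 1/14.4) = 2.005 kΩ.
V_A by voltage divider: V_A = 3.64 × 2.005/(21.3 + 2.005) = 0.3132 V.
Branch current I = V_A/R_B = 0.3132/2.33 = 0.1344 mA.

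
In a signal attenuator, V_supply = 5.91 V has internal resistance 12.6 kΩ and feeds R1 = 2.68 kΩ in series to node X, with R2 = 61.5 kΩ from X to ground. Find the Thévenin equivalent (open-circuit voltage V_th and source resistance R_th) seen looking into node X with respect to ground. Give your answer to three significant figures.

V_th ≈ 4.73 V, R_th ≈ 12.2 kΩ

R1' = 12.6 + 2.68 = 15.28 kΩ (source resistance + R1).
Open-circuit (no load on X): V_th = V_supply · R2/(R1' + R2) = 5.91 × 61.5/(15.28 + 61.5) = 4.734 V.
Looking into X with the source shorted: R_th = R1'·R2/(R1'+R2) = 15.28 × 61.5/76.78 = 12.24 kΩ.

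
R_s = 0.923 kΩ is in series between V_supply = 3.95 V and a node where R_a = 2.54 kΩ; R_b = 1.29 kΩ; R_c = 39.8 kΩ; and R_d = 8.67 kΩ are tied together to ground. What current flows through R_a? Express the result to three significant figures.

Equivalent of the parallel group: R_p = 0.7637 kΩ.
V_A by voltage divider: V_A = 3.95 × 0.7637/(0.923 + 0.7637) = 1.789 V.
Branch current I = V_A/R_a = 1.789/2.54 = 0.7041 mA.

I ≈ 0.704 mA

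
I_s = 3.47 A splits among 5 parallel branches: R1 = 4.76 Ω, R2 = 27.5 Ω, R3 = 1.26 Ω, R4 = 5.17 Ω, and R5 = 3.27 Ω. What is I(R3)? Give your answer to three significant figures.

ΣG = 1/4.76 + 1/27.5 + 1/1.26 + 1/5.17 + 1/3.27 = 1.539.
Current divider: I(R3) = I_s · G_k/ΣG = 3.47 × (0.7937/1.539) = 3.47 × 0.5156 = 1.789 A.

I ≈ 1.79 A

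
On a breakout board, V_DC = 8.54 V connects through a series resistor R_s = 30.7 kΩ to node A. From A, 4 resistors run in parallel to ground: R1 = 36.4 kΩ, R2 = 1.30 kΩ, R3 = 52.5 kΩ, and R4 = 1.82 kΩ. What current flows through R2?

I ≈ 0.153 mA

Combine the parallel branches: R_p = (1/36.4 + 1/1.30 + 1/52.5 + 1/1.82)⁻¹ = 0.7325 kΩ.
V_A = 8.54 × 0.7325/31.43 = 0.1990 V.
Branch current I = V_A/R2 = 0.1990/1.30 = 0.1531 mA.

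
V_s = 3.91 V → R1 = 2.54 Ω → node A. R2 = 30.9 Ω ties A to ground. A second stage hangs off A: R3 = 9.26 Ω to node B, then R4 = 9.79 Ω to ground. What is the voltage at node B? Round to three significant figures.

Looking into the second stage from A: R3 + R4 = 19.05 Ω appears in parallel with R2.
R2 ‖ (R3+R4) = 11.78 Ω.
V_A = 3.91 × 11.78/(2.54 + 11.78) = 3.217 V.
V_B = V_A × 0.5139 = 1.653 V.

V_B ≈ 1.65 V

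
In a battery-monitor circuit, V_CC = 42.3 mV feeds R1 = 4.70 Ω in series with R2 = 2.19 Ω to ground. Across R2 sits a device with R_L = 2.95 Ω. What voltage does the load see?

The load sits in parallel with R2, giving an effective lower resistance R2' = R2·R_L/(R2+R_L) = 1.257 Ω.
Then V_out = V_CC · R2'/(R1 + R2') = 42.3 × 1.257/5.957 = 8.925 mV.

V_out ≈ 8.93 mV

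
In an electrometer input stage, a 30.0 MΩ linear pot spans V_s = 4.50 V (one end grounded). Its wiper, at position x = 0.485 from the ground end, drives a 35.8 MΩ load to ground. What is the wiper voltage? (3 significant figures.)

V_out ≈ 1.80 V

Split the track: R_lower = x·R_p = 14.55 MΩ, R_upper = (1−x)·R_p = 15.45 MΩ.
Lower segment in parallel with the load: 14.55 ‖ 35.8 = 10.35 MΩ.
Loaded-divider output: V_out = 4.50 × 0.4011 = 1.805 V.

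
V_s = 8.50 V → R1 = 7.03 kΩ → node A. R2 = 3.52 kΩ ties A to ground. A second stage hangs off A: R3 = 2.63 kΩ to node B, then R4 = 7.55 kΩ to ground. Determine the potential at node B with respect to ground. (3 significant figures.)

V_B ≈ 1.71 V

The second stage (R3 + R4 = 10.18 kΩ) loads node A in parallel with R2.
Effective lower resistance at A: R2 ‖ 10.18 = 2.616 kΩ.
So V_A = 8.50 × 0.2712 = 2.305 V.
V_B = V_A × 0.7417 = 1.709 V.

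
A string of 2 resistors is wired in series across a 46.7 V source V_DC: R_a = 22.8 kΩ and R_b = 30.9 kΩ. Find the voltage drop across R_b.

V ≈ 26.9 V

Total series resistance ΣR = 22.8 + 30.9 = 53.70 kΩ.
Voltage divider: V = V_DC · (30.90 / 53.70) = 46.7 × 0.5754 = 26.87 V.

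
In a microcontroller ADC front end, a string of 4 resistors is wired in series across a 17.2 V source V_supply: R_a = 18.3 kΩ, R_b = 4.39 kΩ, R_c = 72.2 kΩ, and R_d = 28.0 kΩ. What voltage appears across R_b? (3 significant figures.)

ΣR = 18.3 + 4.39 + 72.2 + 28.0 = 122.9 kΩ.
Voltage divider: V = V_supply · (4.390 / 122.9) = 17.2 × 0.03572 = 0.6144 V.

V ≈ 0.614 V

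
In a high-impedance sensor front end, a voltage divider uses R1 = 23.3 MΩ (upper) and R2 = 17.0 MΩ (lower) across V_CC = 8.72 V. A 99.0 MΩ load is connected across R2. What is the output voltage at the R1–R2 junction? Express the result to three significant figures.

R2 ‖ R_L = (17.0 × 99.0)/(17.0 + 99.0) = 14.51 MΩ.
Voltage divider with the loaded lower leg: V_out = 8.72 × 14.51/(23.3 + 14.51) = 8.72 × 0.3837 = 3.346 V.

V_out ≈ 3.35 V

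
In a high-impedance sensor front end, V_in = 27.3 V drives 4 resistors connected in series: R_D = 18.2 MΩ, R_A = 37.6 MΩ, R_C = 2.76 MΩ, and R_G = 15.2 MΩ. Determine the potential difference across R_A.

ΣR = 18.2 + 37.6 + 2.76 + 15.2 = 73.76 MΩ.
By the voltage-divider rule, V = 27.3 × 37.60/73.76 = 13.92 V.

V ≈ 13.9 V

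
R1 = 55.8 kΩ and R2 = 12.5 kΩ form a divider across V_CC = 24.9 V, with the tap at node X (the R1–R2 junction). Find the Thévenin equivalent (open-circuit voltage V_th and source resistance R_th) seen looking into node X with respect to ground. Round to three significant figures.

With X open, the divider is unloaded: V_th = 24.9 × 12.5/68.30 = 4.557 V.
Looking into X with the source shorted: R_th = R1·R2/(R1+R2) = 55.80 × 12.5/68.30 = 10.21 kΩ.

V_th ≈ 4.56 V, R_th ≈ 10.2 kΩ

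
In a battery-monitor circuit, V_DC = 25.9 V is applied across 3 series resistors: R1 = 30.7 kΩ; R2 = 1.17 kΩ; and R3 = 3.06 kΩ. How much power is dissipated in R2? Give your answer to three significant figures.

Series current I = V_DC/ΣR = 25.9/34.93 = 0.7415 mA.
V(R2) = I·R = 0.8675 V; P = V·I = 0.8675 × 0.7415 = 0.6433 mW.

P ≈ 0.643 mW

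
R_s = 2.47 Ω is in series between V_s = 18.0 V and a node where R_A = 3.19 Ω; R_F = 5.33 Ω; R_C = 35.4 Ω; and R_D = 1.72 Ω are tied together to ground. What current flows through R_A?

I ≈ 1.51 A

Equivalent of the parallel group: R_p = 0.9003 Ω.
V_A by voltage divider: V_A = 18.0 × 0.9003/(2.47 + 0.9003) = 4.808 V.
I(R_A) = V_A / R_A = 4.808/3.19 = 1.507 A.
(Check via current divider: I_total = 5.341 A; share G_k/ΣG = 0.2822 → same result.)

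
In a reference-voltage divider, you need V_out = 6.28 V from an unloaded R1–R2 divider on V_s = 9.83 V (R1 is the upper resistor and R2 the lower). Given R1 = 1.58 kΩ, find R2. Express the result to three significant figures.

Required fraction k = V_out/V_s = 0.6389.
Rearranging, R2 = R1·k/(1−k) = 1.58 × 1.769 = 2.795 kΩ.

R2 ≈ 2.80 kΩ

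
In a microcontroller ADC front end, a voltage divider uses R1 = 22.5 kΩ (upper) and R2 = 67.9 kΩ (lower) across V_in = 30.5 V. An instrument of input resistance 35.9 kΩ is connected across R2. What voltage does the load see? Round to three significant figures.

R2 ‖ R_L = (67.9 × 35.9)/(67.9 + 35.9) = 23.48 kΩ.
Then V_out = V_in · R2'/(R1 + R2') = 30.5 × 23.48/45.98 = 15.58 V.
(Unloaded it would be 22.9 V; the load pulls it down.)

V_out ≈ 15.6 V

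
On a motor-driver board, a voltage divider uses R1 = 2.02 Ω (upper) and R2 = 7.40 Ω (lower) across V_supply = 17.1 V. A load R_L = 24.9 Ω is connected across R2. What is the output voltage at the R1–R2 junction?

First combine the lower leg with the load: R2 ‖ R_L = 5.705 Ω.
Now apply the divider: V_out = 17.1 × 0.7385 = 12.63 V.

V_out ≈ 12.6 V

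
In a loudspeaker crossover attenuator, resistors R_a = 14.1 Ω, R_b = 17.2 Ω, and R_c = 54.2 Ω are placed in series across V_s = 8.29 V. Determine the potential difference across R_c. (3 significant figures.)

Series total: ΣR = 14.1 + 17.2 + 54.2 = 85.50 Ω.
By the voltage-divider rule, V = 8.29 × 54.20/85.50 = 5.255 V.

V ≈ 5.26 V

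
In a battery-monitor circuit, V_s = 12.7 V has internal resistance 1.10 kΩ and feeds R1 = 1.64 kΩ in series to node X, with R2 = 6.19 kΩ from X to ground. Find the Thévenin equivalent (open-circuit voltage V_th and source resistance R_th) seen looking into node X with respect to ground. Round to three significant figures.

R1' = 1.10 + 1.64 = 2.740 kΩ (source resistance + R1).
Open-circuit (no load on X): V_th = V_s · R2/(R1' + R2) = 12.7 × 6.19/(2.740 + 6.19) = 8.803 V.
Looking into X with the source shorted: R_th = R1'·R2/(R1'+R2) = 2.740 × 6.19/8.930 = 1.899 kΩ.

V_th ≈ 8.80 V, R_th ≈ 1.90 kΩ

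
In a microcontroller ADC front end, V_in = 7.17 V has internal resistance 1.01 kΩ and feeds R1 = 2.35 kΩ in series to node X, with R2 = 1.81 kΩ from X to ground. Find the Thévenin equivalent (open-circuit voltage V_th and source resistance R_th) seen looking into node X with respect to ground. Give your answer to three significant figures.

R1' = 1.01 + 2.35 = 3.360 kΩ (source resistance + R1).
V_th is the unloaded tap voltage: V_in · R2/(R1'+R2) = 7.17 × 0.3501 = 2.510 V.
With V_in suppressed (replaced by a short), R_th = R1' ‖ R2 = (3.360 × 1.81)/(3.360 + 1.81) = 1.176 kΩ.

V_th ≈ 2.51 V, R_th ≈ 1.18 kΩ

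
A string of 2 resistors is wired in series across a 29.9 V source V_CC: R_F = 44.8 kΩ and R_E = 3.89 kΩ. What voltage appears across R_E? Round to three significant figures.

V ≈ 2.39 V

ΣR = 44.8 + 3.89 = 48.69 kΩ.
By the voltage-divider rule, V = 29.9 × 3.890/48.69 = 2.389 V.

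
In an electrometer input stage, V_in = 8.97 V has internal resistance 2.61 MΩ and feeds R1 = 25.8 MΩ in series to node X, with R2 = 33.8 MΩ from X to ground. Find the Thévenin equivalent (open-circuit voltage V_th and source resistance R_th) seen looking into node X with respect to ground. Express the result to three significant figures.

V_th ≈ 4.87 V, R_th ≈ 15.4 MΩ

R1' = 2.61 + 25.8 = 28.41 MΩ (source resistance + R1).
With X open, the divider is unloaded: V_th = 8.97 × 33.8/62.21 = 4.874 V.
With V_in suppressed (replaced by a short), R_th = R1' ‖ R2 = (28.41 × 33.8)/(28.41 + 33.8) = 15.44 MΩ.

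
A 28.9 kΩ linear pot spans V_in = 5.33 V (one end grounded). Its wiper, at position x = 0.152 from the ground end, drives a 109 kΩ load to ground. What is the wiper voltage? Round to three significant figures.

V_out ≈ 0.783 V

Split the track: R_lower = x·R_p = 4.393 kΩ, R_upper = (1−x)·R_p = 24.51 kΩ.
Lower segment in parallel with the load: 4.393 ‖ 109 = 4.223 kΩ.
V_out = 5.33 × 4.223/(24.51 + 4.223) = 0.7834 V.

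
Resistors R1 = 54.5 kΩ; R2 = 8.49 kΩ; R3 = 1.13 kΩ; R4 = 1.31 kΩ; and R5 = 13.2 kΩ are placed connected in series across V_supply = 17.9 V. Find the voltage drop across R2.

V ≈ 1.93 V

ΣR = 54.5 + 8.49 + 1.13 + 1.31 + 13.2 = 78.63 kΩ.
By the voltage-divider rule, V = 17.9 × 8.490/78.63 = 1.933 V.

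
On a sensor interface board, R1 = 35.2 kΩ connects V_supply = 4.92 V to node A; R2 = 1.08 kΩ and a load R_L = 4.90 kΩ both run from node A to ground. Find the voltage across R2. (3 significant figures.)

R2 ‖ R_L = (1.08 × 4.90)/(1.08 + 4.90) = 0.8849 kΩ.
Now apply the divider: V_out = 4.92 × 0.02452 = 0.1207 V.

V_out ≈ 0.121 V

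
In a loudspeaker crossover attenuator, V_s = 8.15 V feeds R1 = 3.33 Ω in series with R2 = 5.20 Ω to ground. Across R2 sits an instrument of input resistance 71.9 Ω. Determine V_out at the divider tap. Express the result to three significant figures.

First combine the lower leg with the load: R2 ‖ R_L = 4.849 Ω.
Voltage divider with the loaded lower leg: V_out = 8.15 × 4.849/(3.33 + 4.849) = 8.15 × 0.5929 = 4.832 V.
(Unloaded it would be 4.97 V; the load pulls it down.)

V_out ≈ 4.83 V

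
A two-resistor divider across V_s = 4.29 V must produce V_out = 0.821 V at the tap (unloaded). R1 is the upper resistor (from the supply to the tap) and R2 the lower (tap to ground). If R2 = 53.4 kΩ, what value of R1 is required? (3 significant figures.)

V_out/V_s = R2/(R1+R2) = 0.1914.
Rearranging, R1 = R2·(1−k)/k = 53.4 × 4.225 = 225.6 kΩ.

R1 ≈ 226 kΩ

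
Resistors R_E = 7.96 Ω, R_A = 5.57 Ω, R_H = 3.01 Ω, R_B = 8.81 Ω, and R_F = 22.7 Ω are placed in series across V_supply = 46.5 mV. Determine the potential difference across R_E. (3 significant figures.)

V ≈ 7.70 mV

Total series resistance ΣR = 7.96 + 5.57 + 3.01 + 8.81 + 22.7 = 48.05 Ω.
Voltage divider: V = V_supply · (7.960 / 48.05) = 46.5 × 0.1657 = 7.703 mV.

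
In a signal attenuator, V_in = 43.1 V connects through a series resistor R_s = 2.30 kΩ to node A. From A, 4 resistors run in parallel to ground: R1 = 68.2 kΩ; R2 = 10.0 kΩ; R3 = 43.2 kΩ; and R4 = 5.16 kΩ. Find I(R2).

I ≈ 2.45 mA

Parallel bank: R_p = 1/(1/68.2 + 1/10.0 + 1/43.2 + 1/5.16) = 3.016 kΩ.
V_A = 43.1 × 3.016/5.316 = 24.45 V.
I(R2) = V_A / R2 = 24.45/10.0 = 2.445 mA.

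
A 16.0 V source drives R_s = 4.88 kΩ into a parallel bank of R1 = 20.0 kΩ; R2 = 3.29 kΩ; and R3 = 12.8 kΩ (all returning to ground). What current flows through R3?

Equivalent of the parallel group: R_p = 2.314 kΩ.
V_A = 16.0 × 2.314/7.194 = 5.147 V.
Branch current I = V_A/R3 = 5.147/12.8 = 0.4021 mA.
(Equivalently: I_total = 2.224 mA, then current-divider fraction G_k/ΣG = 0.1808.)

I ≈ 0.402 mA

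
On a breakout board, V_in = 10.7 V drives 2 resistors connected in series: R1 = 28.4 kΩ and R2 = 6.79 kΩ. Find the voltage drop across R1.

V ≈ 8.64 V

Series total: ΣR = 28.4 + 6.79 = 35.19 kΩ.
By the voltage-divider rule, V = 10.7 × 28.40/35.19 = 8.635 V.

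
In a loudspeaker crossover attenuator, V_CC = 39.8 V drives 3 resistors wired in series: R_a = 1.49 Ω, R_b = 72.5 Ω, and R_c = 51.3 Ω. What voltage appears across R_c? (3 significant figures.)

ΣR = 1.49 + 72.5 + 51.3 = 125.3 Ω.
By the voltage-divider rule, V = 39.8 × 51.30/125.3 = 16.30 V.

V ≈ 16.3 V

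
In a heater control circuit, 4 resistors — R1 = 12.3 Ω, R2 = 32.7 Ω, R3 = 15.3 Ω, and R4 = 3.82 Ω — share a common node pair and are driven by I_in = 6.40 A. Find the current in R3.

I ≈ 0.953 A

Total conductance ΣG = 1/12.3 + 1/32.7 + 1/15.3 + 1/3.82 = 0.4390 (units of 1/Ω).
Current divider: I(R3) = I_in · G_k/ΣG = 6.40 × (0.06536/0.4390) = 6.40 × 0.1489 = 0.9528 A.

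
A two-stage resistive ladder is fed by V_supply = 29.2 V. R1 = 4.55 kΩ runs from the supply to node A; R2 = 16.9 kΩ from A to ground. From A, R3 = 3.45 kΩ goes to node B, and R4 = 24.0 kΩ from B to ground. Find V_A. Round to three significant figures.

Looking into the second stage from A: R3 + R4 = 27.45 kΩ appears in parallel with R2.
R2 ‖ (R3+R4) = 10.46 kΩ.
First divider: V_A = V_supply · 10.46/(4.55 + 10.46) = 20.35 V.

V_A ≈ 20.3 V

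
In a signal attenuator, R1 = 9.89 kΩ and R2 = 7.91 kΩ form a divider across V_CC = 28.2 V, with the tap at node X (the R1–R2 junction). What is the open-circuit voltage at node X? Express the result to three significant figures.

V_th ≈ 12.5 V

V_th is the unloaded tap voltage: V_CC · R2/(R1+R2) = 28.2 × 0.4444 = 12.53 V.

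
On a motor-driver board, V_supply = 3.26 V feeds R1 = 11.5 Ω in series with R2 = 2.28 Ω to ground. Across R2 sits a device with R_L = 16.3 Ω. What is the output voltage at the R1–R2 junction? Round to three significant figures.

The load sits in parallel with R2, giving an effective lower resistance R2' = R2·R_L/(R2+R_L) = 2.000 Ω.
Now apply the divider: V_out = 3.26 × 0.1482 = 0.4830 V.

V_out ≈ 0.483 V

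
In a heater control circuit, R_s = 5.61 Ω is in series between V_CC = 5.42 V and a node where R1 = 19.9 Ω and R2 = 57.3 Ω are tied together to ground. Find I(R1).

I ≈ 0.197 A

Equivalent of the parallel group: R_p = 14.77 Ω.
Node voltage V_A = V_CC · R_p/(R_s + R_p) = 5.42 × 0.7247 = 3.928 V.
I(R1) = V_A / R1 = 3.928/19.9 = 0.1974 A.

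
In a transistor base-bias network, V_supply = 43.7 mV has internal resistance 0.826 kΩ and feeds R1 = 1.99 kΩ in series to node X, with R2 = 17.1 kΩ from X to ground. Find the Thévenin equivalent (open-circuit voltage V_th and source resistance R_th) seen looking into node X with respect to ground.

V_th ≈ 37.5 mV, R_th ≈ 2.42 kΩ

R1' = 0.826 + 1.99 = 2.816 kΩ (source resistance + R1).
V_th is the unloaded tap voltage: V_supply · R2/(R1'+R2) = 43.7 × 0.8586 = 37.52 mV.
Looking into X with the source shorted: R_th = R1'·R2/(R1'+R2) = 2.816 × 17.1/19.92 = 2.418 kΩ.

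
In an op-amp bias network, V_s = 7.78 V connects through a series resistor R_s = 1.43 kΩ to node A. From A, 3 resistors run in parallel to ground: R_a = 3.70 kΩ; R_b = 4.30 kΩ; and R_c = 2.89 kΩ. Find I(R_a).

I ≈ 0.950 mA

Parallel bank: R_p = 1/(1/3.70 + 1/4.30 + 1/2.89) = 1.178 kΩ.
Node voltage V_A = V_s · R_p/(R_s + R_p) = 7.78 × 0.4517 = 3.514 V.
I(R_a) = V_A / R_a = 3.514/3.70 = 0.9498 mA.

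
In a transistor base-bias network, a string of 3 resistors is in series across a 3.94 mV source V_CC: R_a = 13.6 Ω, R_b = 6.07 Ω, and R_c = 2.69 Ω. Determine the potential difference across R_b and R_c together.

ΣR = 13.6 + 6.07 + 2.69 = 22.36 Ω.
R_{R_b..R_c} = 6.07 + 2.69 = 8.760 Ω.
V = V_CC · R/ΣR = 3.94 × 0.3918 = 1.544 mV.

V ≈ 1.54 mV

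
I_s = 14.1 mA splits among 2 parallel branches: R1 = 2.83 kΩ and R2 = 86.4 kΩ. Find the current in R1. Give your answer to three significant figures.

Two-branch current divider: I_k = I_s · R_other/(R_1 + R_2).
I(R1) = 14.1 × 86.4/(2.83 + 86.4) = 14.1 × 0.9683 = 13.65 mA.

I ≈ 13.7 mA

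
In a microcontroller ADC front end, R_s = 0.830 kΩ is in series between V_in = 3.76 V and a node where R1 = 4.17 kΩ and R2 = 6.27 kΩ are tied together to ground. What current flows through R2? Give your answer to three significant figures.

Combine the parallel branches: R_p = (1/4.17 + 1/6.27)⁻¹ = 2.504 kΩ.
V_A = 3.76 × 2.504/3.334 = 2.824 V.
I(R2) = V_A / R2 = 2.824/6.27 = 0.4504 mA.
(Check via current divider: I_total = 1.128 mA; share G_k/ΣG = 0.3994 → same result.)

I ≈ 0.450 mA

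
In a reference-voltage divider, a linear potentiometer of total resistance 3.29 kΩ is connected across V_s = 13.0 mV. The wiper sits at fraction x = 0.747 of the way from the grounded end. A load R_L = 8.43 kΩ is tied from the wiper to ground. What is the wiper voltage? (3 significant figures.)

V_out ≈ 9.04 mV

Lower segment x·R_p = 2.458 kΩ; upper segment (1−x)·R_p = 0.8324 kΩ.
Lower segment in parallel with the load: 2.458 ‖ 8.43 = 1.903 kΩ.
V_out = 13.0 × 1.903/(0.8324 + 1.903) = 9.044 mV.
(Unloaded: V_out = x·V_s = 9.71 mV.)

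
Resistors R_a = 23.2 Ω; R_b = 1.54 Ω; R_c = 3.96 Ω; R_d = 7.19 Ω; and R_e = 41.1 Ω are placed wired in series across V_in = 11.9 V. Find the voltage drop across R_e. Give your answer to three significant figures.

Total series resistance ΣR = 23.2 + 1.54 + 3.96 + 7.19 + 41.1 = 76.99 Ω.
Voltage divider: V = V_in · (41.10 / 76.99) = 11.9 × 0.5338 = 6.353 V.

V ≈ 6.35 V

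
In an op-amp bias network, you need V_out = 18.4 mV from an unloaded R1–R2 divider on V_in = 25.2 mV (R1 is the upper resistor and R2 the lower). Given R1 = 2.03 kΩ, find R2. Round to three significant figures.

Required fraction k = V_out/V_in = 0.7302.
R2 = R1 · 0.7302/(1 − 0.7302) = 5.493 kΩ.

R2 ≈ 5.49 kΩ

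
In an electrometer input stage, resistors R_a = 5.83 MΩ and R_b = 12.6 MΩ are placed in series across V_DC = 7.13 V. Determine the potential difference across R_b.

V ≈ 4.87 V

Series total: ΣR = 5.83 + 12.6 = 18.43 MΩ.
V = V_DC · R/ΣR = 7.13 × 0.6837 = 4.875 V.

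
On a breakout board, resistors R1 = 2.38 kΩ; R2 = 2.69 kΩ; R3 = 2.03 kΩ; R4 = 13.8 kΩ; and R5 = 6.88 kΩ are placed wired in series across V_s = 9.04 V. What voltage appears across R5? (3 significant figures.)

Total series resistance ΣR = 2.38 + 2.69 + 2.03 + 13.8 + 6.88 = 27.78 kΩ.
By the voltage-divider rule, V = 9.04 × 6.880/27.78 = 2.239 V.

V ≈ 2.24 V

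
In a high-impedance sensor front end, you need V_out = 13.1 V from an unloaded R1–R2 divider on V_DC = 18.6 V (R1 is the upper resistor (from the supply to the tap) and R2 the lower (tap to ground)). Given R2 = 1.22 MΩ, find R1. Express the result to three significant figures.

R1 ≈ 0.512 MΩ

The divider ratio is R2/(R1+R2) = 13.1/18.6 = 0.7043.
Rearranging, R1 = R2·(1−k)/k = 1.22 × 0.4198 = 0.5122 MΩ.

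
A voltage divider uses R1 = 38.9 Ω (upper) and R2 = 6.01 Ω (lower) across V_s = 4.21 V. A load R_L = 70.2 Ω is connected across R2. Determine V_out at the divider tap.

First combine the lower leg with the load: R2 ‖ R_L = 5.536 Ω.
Now apply the divider: V_out = 4.21 × 0.1246 = 0.5245 V.

V_out ≈ 0.525 V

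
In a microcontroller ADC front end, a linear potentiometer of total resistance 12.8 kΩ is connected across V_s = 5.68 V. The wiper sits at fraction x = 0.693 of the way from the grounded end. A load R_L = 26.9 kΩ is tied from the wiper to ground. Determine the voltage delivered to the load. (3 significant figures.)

The pot divides into 3.930 kΩ above the wiper and 8.870 kΩ below.
Lower segment in parallel with the load: 8.870 ‖ 26.9 = 6.671 kΩ.
V_out = 5.68 × 6.671/(3.930 + 6.671) = 3.574 V.

V_out ≈ 3.57 V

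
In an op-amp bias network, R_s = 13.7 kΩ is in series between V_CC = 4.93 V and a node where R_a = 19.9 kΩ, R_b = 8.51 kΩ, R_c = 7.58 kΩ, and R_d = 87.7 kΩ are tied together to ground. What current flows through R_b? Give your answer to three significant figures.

I ≈ 0.110 mA

Equivalent of the parallel group: R_p = 3.215 kΩ.
V_A by voltage divider: V_A = 4.93 × 3.215/(13.7 + 3.215) = 0.9369 V.
I(R_b) = V_A / R_b = 0.9369/8.51 = 0.1101 mA.
(Equivalently: I_total = 0.2915 mA, then current-divider fraction G_k/ΣG = 0.3777.)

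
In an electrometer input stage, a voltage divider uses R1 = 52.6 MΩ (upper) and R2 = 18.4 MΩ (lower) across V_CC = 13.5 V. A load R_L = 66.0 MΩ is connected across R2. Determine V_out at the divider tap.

V_out ≈ 2.90 V

R2 ‖ R_L = (18.4 × 66.0)/(18.4 + 66.0) = 14.39 MΩ.
Now apply the divider: V_out = 13.5 × 0.2148 = 2.900 V.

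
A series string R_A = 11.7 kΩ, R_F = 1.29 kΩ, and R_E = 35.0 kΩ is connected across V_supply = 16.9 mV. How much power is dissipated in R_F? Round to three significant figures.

P ≈ 0.160 nW

The common current is I = 16.9/47.99 = 0.3522 µA.
P(R_F) = I²·R_F = (0.3522)² × 1.29 = 0.1600 nW.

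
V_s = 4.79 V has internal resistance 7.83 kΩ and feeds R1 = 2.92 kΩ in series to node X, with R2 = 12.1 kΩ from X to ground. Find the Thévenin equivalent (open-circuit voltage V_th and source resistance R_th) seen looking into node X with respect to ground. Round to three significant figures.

R1' = 7.83 + 2.92 = 10.75 kΩ (source resistance + R1).
V_th is the unloaded tap voltage: V_s · R2/(R1'+R2) = 4.79 × 0.5295 = 2.536 V.
Zeroing V_s shorts the top of R1' to ground, so R_th = R1' ‖ R2 = 5.693 kΩ.

V_th ≈ 2.54 V, R_th ≈ 5.69 kΩ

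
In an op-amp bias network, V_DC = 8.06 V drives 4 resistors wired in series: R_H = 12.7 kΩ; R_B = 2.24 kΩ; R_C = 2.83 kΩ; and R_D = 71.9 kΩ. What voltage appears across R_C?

V ≈ 0.254 V

Total series resistance ΣR = 12.7 + 2.24 + 2.83 + 71.9 = 89.67 kΩ.
By the voltage-divider rule, V = 8.06 × 2.830/89.67 = 0.2544 V.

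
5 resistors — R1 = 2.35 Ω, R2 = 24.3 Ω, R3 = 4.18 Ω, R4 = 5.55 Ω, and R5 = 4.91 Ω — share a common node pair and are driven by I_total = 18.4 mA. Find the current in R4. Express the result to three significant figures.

ΣG = 1/2.35 + 1/24.3 + 1/4.18 + 1/5.55 + 1/4.91 = 1.090.
R4 takes the fraction G_k/ΣG = 0.1802/1.090 = 0.1653, so I = 18.4 × 0.1653 = 3.042 mA.

I ≈ 3.04 mA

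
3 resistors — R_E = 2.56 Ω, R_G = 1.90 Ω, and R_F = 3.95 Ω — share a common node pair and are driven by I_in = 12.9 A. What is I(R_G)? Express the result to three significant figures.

ΣG = 1/2.56 + 1/1.90 + 1/3.95 = 1.170.
Current divider: I(R_G) = I_in · G_k/ΣG = 12.9 × (0.5263/1.170) = 12.9 × 0.4498 = 5.802 A.

I ≈ 5.80 A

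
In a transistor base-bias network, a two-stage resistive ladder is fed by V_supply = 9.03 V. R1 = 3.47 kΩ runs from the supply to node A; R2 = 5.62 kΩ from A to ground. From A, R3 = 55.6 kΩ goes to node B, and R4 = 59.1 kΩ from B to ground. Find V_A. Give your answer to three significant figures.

The second stage (R3 + R4 = 114.7 kΩ) loads node A in parallel with R2.
R2 ‖ (R3+R4) = 5.357 kΩ.
So V_A = 9.03 × 0.6069 = 5.480 V.

V_A ≈ 5.48 V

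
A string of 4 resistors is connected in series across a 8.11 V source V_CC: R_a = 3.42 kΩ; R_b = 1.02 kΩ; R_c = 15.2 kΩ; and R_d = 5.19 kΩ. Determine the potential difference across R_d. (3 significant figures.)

ΣR = 3.42 + 1.02 + 15.2 + 5.19 = 24.83 kΩ.
V = V_CC · R/ΣR = 8.11 × 0.2090 = 1.695 V.

V ≈ 1.70 V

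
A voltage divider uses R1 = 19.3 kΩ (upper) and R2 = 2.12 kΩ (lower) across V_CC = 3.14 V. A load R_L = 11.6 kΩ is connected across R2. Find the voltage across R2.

V_out ≈ 0.267 V

The load sits in parallel with R2, giving an effective lower resistance R2' = R2·R_L/(R2+R_L) = 1.792 kΩ.
Voltage divider with the loaded lower leg: V_out = 3.14 × 1.792/(19.3 + 1.792) = 3.14 × 0.08498 = 0.2668 V.
(Unloaded it would be 0.311 V; the load pulls it down.)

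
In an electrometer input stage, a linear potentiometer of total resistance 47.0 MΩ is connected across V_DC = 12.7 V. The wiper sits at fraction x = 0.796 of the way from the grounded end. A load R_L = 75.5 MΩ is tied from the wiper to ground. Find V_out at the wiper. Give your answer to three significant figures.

The pot divides into 9.588 MΩ above the wiper and 37.41 MΩ below.
R_L loads the lower segment: effective lower R = 25.02 MΩ.
Then V_out = V_DC · 25.02/(9.588 + 25.02) = 9.181 V.

V_out ≈ 9.18 V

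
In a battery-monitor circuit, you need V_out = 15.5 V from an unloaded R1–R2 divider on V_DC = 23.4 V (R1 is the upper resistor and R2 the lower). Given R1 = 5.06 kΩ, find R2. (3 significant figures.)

Required fraction k = V_out/V_DC = 0.6624.
R2 = R1 · 0.6624/(1 − 0.6624) = 9.928 kΩ.

R2 ≈ 9.93 kΩ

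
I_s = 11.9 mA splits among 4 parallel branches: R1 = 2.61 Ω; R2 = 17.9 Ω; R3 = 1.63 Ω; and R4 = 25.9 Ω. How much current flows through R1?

I ≈ 4.18 mA

ΣG = 1/2.61 + 1/17.9 + 1/1.63 + 1/25.9 = 1.091.
Current divider: I(R1) = I_s · G_k/ΣG = 11.9 × (0.3831/1.091) = 11.9 × 0.3511 = 4.179 mA.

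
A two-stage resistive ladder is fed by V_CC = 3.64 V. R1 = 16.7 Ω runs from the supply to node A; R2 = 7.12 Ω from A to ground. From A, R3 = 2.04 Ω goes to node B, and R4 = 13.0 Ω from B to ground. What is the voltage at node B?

The second stage (R3 + R4 = 15.04 Ω) loads node A in parallel with R2.
R2 ‖ (R3+R4) = 4.832 Ω.
So V_A = 3.64 × 0.2244 = 0.8169 V.
Then the unloaded second divider: V_B = V_A × R4/(R3+R4) = 0.8169 × 0.8644 = 0.7061 V.

V_B ≈ 0.706 V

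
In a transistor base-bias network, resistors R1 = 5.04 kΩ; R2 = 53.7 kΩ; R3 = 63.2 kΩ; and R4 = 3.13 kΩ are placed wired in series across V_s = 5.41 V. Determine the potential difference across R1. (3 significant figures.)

Total series resistance ΣR = 5.04 + 53.7 + 63.2 + 3.13 = 125.1 kΩ.
By the voltage-divider rule, V = 5.41 × 5.040/125.1 = 0.2180 V.

V ≈ 0.218 V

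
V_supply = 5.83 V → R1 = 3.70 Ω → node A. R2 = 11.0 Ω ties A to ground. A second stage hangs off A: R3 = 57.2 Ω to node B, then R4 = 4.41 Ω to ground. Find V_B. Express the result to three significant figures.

V_B ≈ 0.299 V

The second stage (R3 + R4 = 61.61 Ω) loads node A in parallel with R2.
R2 ‖ (R3+R4) = 9.334 Ω.
V_A = 5.83 × 9.334/(3.70 + 9.334) = 4.175 V.
Then the unloaded second divider: V_B = V_A × R4/(R3+R4) = 4.175 × 0.07158 = 0.2988 V.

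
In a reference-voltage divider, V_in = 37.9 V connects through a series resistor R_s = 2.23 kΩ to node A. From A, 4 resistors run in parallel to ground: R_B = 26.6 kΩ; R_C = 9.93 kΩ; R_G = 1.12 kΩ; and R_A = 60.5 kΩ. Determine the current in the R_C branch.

I ≈ 1.14 mA

Equivalent of the parallel group: R_p = 0.9545 kΩ.
V_A by voltage divider: V_A = 37.9 × 0.9545/(2.23 + 0.9545) = 11.36 V.
Branch current I = V_A/R_C = 11.36/9.93 = 1.144 mA.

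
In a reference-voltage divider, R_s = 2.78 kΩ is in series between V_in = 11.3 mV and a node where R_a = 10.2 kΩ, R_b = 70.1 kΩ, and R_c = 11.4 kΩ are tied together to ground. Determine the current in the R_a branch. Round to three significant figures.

Combine the parallel branches: R_p = (1/10.2 + 1/70.1 + 1/11.4)⁻¹ = 4.999 kΩ.
V_A = 11.3 × 4.999/7.779 = 7.262 mV.
I(R_a) = V_A / R_a = 7.262/10.2 = 0.7120 µA.
(Check via current divider: I_total = 1.453 µA; share G_k/ΣG = 0.4901 → same result.)

I ≈ 0.712 µA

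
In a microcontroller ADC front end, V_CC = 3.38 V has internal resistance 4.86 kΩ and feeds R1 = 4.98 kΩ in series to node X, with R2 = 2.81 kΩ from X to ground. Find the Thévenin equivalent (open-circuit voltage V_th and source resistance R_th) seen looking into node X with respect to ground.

R1' = 4.86 + 4.98 = 9.840 kΩ (source resistance + R1).
Open-circuit (no load on X): V_th = V_CC · R2/(R1' + R2) = 3.38 × 2.81/(9.840 + 2.81) = 0.7508 V.
Looking into X with the source shorted: R_th = R1'·R2/(R1'+R2) = 9.840 × 2.81/12.65 = 2.186 kΩ.

V_th ≈ 0.751 V, R_th ≈ 2.19 kΩ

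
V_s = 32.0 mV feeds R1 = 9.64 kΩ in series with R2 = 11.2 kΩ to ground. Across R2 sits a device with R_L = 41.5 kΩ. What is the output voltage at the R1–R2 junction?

V_out ≈ 15.3 mV

R2 ‖ R_L = (11.2 × 41.5)/(11.2 + 41.5) = 8.820 kΩ.
Then V_out = V_s · R2'/(R1 + R2') = 32.0 × 8.820/18.46 = 15.29 mV.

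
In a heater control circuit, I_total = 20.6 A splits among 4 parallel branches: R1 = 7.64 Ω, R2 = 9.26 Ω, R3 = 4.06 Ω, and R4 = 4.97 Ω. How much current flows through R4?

I ≈ 6.04 A

ΣG = 1/7.64 + 1/9.26 + 1/4.06 + 1/4.97 = 0.6864.
R4 takes the fraction G_k/ΣG = 0.2012/0.6864 = 0.2931, so I = 20.6 × 0.2931 = 6.039 A.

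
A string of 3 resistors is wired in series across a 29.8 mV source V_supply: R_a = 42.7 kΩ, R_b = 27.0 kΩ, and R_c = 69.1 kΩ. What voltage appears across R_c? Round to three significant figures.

V ≈ 14.8 mV

Series total: ΣR = 42.7 + 27.0 + 69.1 = 138.8 kΩ.
V = V_supply · R/ΣR = 29.8 × 0.4978 = 14.84 mV.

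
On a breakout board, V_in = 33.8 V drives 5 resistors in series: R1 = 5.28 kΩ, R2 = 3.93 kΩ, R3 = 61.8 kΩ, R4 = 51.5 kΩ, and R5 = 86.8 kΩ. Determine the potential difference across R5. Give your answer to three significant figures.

V ≈ 14.0 V

Series total: ΣR = 5.28 + 3.93 + 61.8 + 51.5 + 86.8 = 209.3 kΩ.
V = V_in · R/ΣR = 33.8 × 0.4147 = 14.02 V.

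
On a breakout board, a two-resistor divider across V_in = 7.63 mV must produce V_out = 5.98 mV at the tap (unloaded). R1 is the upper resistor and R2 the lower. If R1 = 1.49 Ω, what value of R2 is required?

Required fraction k = V_out/V_in = 0.7837.
So R2 = R1 · V_out/(V_in − V_out) = 1.49 × 5.98/(7.63 − 5.98) = 1.49 × 3.624 = 5.400 Ω.

R2 ≈ 5.40 Ω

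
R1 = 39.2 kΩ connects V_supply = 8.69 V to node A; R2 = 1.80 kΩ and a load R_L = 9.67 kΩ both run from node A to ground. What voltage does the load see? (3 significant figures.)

R2 ‖ R_L = (1.80 × 9.67)/(1.80 + 9.67) = 1.518 kΩ.
Voltage divider with the loaded lower leg: V_out = 8.69 × 1.518/(39.2 + 1.518) = 8.69 × 0.03727 = 0.3239 V.
(Unloaded it would be 0.382 V; the load pulls it down.)

V_out ≈ 0.324 V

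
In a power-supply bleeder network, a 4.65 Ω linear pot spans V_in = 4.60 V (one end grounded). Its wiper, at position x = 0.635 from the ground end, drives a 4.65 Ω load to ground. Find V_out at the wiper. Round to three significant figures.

The pot divides into 1.697 Ω above the wiper and 2.953 Ω below.
R_L loads the lower segment: effective lower R = 1.806 Ω.
Loaded-divider output: V_out = 4.60 × 0.5155 = 2.371 V.
(Unloaded: V_out = x·V_in = 2.92 V.)

V_out ≈ 2.37 V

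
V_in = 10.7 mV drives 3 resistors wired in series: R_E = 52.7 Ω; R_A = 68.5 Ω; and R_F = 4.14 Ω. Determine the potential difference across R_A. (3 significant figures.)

Series total: ΣR = 52.7 + 68.5 + 4.14 = 125.3 Ω.
Voltage divider: V = V_in · (68.50 / 125.3) = 10.7 × 0.5465 = 5.848 mV.

V ≈ 5.85 mV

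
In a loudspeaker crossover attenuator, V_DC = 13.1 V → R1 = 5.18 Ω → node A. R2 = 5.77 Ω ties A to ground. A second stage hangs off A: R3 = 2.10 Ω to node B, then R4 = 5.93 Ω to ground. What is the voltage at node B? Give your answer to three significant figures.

The second stage (R3 + R4 = 8.030 Ω) loads node A in parallel with R2.
R2 ‖ (R3+R4) = 3.357 Ω.
First divider: V_A = V_DC · 3.357/(5.18 + 3.357) = 5.152 V.
Then the unloaded second divider: V_B = V_A × R4/(R3+R4) = 5.152 × 0.7385 = 3.804 V.

V_B ≈ 3.80 V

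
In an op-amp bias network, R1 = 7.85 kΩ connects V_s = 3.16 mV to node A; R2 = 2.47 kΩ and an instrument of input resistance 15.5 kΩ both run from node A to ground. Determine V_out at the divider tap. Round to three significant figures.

The load sits in parallel with R2, giving an effective lower resistance R2' = R2·R_L/(R2+R_L) = 2.130 kΩ.
Then V_out = V_s · R2'/(R1 + R2') = 3.16 × 2.130/9.980 = 0.6746 mV.

V_out ≈ 0.675 mV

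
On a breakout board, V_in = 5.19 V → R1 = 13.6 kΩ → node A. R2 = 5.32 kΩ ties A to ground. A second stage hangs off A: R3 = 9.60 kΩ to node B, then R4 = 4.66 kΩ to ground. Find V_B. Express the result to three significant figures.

V_B ≈ 0.376 V

Node A sees R2 in parallel with the series input of stage 2, R3 + R4 = 14.26 kΩ.
Effective lower resistance at A: R2 ‖ 14.26 = 3.875 kΩ.
First divider: V_A = V_in · 3.875/(13.6 + 3.875) = 1.151 V.
V_B = V_A × 0.3268 = 0.3761 V.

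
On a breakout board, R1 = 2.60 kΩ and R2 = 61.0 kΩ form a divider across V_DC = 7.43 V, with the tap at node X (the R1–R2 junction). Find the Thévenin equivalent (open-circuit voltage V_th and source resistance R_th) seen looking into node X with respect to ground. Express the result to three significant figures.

V_th is the unloaded tap voltage: V_DC · R2/(R1+R2) = 7.43 × 0.9591 = 7.126 V.
Zeroing V_DC shorts the top of R1 to ground, so R_th = R1 ‖ R2 = 2.494 kΩ.

V_th ≈ 7.13 V, R_th ≈ 2.49 kΩ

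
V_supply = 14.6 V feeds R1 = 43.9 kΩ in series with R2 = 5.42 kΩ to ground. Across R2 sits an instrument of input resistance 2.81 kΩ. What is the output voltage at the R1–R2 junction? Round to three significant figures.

V_out ≈ 0.591 V

First combine the lower leg with the load: R2 ‖ R_L = 1.851 kΩ.
Voltage divider with the loaded lower leg: V_out = 14.6 × 1.851/(43.9 + 1.851) = 14.6 × 0.04045 = 0.5906 V.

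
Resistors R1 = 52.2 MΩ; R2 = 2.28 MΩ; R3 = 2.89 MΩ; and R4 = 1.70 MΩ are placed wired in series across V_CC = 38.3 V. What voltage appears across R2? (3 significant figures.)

V ≈ 1.48 V

Series total: ΣR = 52.2 + 2.28 + 2.89 + 1.70 = 59.07 MΩ.
By the voltage-divider rule, V = 38.3 × 2.280/59.07 = 1.478 V.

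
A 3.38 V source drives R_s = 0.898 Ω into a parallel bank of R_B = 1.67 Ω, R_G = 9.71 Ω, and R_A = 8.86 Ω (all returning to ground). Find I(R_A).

Parallel bank: R_p = 1/(1/1.67 + 1/9.71 + 1/8.86) = 1.228 Ω.
Node voltage V_A = V_s · R_p/(R_s + R_p) = 3.38 × 0.5775 = 1.952 V.
Branch current I = V_A/R_A = 1.952/8.86 = 0.2203 A.

I ≈ 0.220 A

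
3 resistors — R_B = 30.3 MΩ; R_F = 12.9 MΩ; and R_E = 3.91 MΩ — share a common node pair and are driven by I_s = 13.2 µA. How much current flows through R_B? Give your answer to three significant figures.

I ≈ 1.19 µA

Conductances: ΣG = 1/30.3 + 1/12.9 + 1/3.91 = 0.3663 (1/MΩ).
R_B takes the fraction G_k/ΣG = 0.03300/0.3663 = 0.09010, so I = 13.2 × 0.09010 = 1.189 µA.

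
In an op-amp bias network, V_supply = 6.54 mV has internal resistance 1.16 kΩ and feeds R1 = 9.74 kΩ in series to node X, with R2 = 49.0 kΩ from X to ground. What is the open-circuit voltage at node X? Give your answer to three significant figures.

V_th ≈ 5.35 mV

R1' = 1.16 + 9.74 = 10.90 kΩ (source resistance + R1).
With X open, the divider is unloaded: V_th = 6.54 × 49.0/59.90 = 5.350 mV.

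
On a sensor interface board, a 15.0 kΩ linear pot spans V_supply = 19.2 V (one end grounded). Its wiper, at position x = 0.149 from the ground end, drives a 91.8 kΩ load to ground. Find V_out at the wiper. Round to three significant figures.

V_out ≈ 2.80 V

Lower segment x·R_p = 2.235 kΩ; upper segment (1−x)·R_p = 12.77 kΩ.
Lower segment in parallel with the load: 2.235 ‖ 91.8 = 2.182 kΩ.
Then V_out = V_supply · 2.182/(12.77 + 2.182) = 2.803 V.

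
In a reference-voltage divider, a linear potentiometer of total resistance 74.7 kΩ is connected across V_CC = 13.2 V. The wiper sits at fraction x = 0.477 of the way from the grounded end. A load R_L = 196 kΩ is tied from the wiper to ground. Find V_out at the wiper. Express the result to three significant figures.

V_out ≈ 5.75 V

The pot divides into 39.07 kΩ above the wiper and 35.63 kΩ below.
R_L loads the lower segment: effective lower R = 30.15 kΩ.
Loaded-divider output: V_out = 13.2 × 0.4356 = 5.750 V.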